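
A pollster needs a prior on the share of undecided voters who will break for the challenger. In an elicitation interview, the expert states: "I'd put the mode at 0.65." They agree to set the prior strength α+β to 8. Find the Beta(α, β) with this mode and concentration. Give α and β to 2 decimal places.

α = 4.90, β = 3.10

For α,β > 1 the Beta mode is (α−1)/(α+β−2). With α+β = 8, the mode is (α−1)/6.
Set (α−1)/6 = 0.65 → α = 1 + 0.65·6 = 4.90.
β = 8 − α = 3.10.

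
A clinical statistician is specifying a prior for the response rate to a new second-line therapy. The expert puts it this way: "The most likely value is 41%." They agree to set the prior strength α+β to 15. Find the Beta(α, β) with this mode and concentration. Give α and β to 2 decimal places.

α = 6.33, β = 8.67

For α,β > 1 the Beta mode is (α−1)/(α+β−2). With α+β = 15, the mode is (α−1)/13.
Set (α−1)/13 = 0.41 → α = 1 + 0.41·13 = 6.33.
β = 15 − α = 8.67.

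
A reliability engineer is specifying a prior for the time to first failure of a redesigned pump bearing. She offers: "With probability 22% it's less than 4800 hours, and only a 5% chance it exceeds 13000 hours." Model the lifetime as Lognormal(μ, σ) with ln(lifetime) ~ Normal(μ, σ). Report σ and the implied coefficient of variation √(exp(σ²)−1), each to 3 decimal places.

σ ≈ 0.412, CV ≈ 0.430

If T ~ Lognormal(μ,σ) then ln T ~ Normal(μ,σ), so the p-quantile of ln T is μ + z_p·σ.
ln(4800) = 8.476 and ln(13000) = 9.473; z_{0.22} = -0.7722, z_{0.95} = 1.645.
σ = (9.473 − 8.476)/(1.645 − (-0.7722)) = 0.412.
μ = 8.476 − (-0.7722)·0.412 = 8.795.
CV = √(exp(σ²)−1) = √(exp(0.1699)−1) = 0.430.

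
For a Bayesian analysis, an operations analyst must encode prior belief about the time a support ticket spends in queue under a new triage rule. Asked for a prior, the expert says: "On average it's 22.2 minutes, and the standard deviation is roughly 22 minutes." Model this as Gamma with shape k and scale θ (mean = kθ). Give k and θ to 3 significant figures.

k ≈ 1.02, θ ≈ 21.8

For Gamma(k, scale θ): mean = kθ, variance = kθ², so CV = 1/√k.
CV = SD/mean = 22/22.2 = 0.991, hence k = 1/CV² = 1.02.
Then θ = mean/k = 22.2/1.02 = 21.8.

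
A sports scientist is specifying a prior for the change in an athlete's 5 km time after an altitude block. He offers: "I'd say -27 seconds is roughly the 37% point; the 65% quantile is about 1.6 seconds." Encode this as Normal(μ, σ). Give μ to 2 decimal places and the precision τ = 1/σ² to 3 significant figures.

μ = -13.77, τ = 0.000629

The p-quantile of Normal(μ,σ) is μ + z_p·σ, with z_{0.37} = -0.3319 and z_{0.65} = 0.3853.
Eliminate σ: μ = (z₂·x₁ − z₁·x₂)/(z₂ − z₁) = (0.3853·-27 − (-0.3319)·1.6)/0.7172 = -13.77.
Then σ = (x₂ − x₁)/(z₂ − z₁) = (1.6 − -27)/0.7172 = 39.88.
Precision τ = 1/σ² = 1/39.88² = 0.000629.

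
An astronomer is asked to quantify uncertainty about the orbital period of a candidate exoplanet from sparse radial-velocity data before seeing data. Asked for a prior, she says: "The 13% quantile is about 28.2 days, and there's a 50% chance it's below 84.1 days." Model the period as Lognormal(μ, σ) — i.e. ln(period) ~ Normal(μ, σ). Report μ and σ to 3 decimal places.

If T ~ Lognormal(μ,σ) then ln T ~ Normal(μ,σ), so the p-quantile of ln T is μ + z_p·σ.
ln(28.2) = 3.339 and ln(84.1) = 4.432; z_{0.13} = -1.126, z_{0.5} = 0.
σ = (4.432 − 3.339)/(0 − (-1.126)) = 0.970.
μ = 3.339 − (-1.126)·0.970 = 4.432.

μ ≈ 4.432, σ ≈ 0.970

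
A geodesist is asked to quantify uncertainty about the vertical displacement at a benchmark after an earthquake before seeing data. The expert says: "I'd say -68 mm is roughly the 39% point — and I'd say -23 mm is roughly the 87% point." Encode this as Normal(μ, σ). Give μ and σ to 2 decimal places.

The p-quantile of Normal(μ,σ) is μ + z_p·σ, with z_{0.39} = -0.2793 and z_{0.87} = 1.126.
Eliminate σ: μ = (z₂·x₁ − z₁·x₂)/(z₂ − z₁) = (1.126·-68 − (-0.2793)·-23)/1.406 = -59.06.
Then σ = (x₂ − x₁)/(z₂ − z₁) = (-23 − -68)/1.406 = 32.01.

μ = -59.06, σ = 32.01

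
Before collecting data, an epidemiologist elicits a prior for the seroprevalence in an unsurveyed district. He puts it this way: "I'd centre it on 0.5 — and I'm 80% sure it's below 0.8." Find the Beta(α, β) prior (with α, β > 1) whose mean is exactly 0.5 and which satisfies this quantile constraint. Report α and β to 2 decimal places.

With mean 0.5 fixed, write α = 0.5s, β = 0.5s where s = α+β.
Need P(θ < 0.8) = 0.8 under Beta(0.5s, 0.5s). Normal approximation: (q−m)/√(m(1−m)/s) ≈ z_{0.8} = 0.842, so s ≈ 0.5·0.5·(0.842)²/(0.8−0.5)² = 2.0.
At s = 2.0: P(θ<0.8) ≈ 0.798. Adjusting to match 0.8 gives s ≈ 2.00.
So α = 0.5·2.00 ≈ 1.00, β = 0.5·2.00 ≈ 1.00.

α ≈ 1.00, β ≈ 1.00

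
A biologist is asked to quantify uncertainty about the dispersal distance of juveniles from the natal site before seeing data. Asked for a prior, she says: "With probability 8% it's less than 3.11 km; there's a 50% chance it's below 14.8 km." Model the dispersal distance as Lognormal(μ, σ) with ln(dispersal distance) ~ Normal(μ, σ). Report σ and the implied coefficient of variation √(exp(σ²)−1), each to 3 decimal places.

σ ≈ 1.110, CV ≈ 1.559

If T ~ Lognormal(μ,σ) then ln T ~ Normal(μ,σ), so the p-quantile of ln T is μ + z_p·σ.
ln(3.11) = 1.135 and ln(14.8) = 2.695; z_{0.08} = -1.405, z_{0.5} = 0.
σ = (2.695 − 1.135)/(0 − (-1.405)) = 1.110.
μ = 1.135 − (-1.405)·1.110 = 2.695.
CV = √(exp(σ²)−1) = √(exp(1.2327)−1) = 1.559.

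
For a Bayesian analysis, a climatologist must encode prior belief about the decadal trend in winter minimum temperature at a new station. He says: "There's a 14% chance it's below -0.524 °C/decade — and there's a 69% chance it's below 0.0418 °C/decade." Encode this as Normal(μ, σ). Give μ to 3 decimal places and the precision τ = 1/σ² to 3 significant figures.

For Normal(μ,σ), the p-quantile is μ + z_p·σ. Here z_{0.14} = -1.08, z_{0.69} = 0.4959.
So -0.524 = μ − 1.08σ and 0.0418 = μ + 0.4959σ.
Subtracting: σ = (0.0418 − -0.524)/(0.4959 − (-1.08)) = 0.359.
Then μ = -0.524 − (-1.08)·0.359 = -0.136.
Precision τ = 1/σ² = 1/0.359² = 7.76.

μ = -0.136, τ = 7.76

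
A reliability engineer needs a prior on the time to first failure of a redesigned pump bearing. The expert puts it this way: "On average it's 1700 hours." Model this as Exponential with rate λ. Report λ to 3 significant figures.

Exponential mean = 1/λ, so λ = 1/1700.0 = 0.000588.

λ ≈ 0.000588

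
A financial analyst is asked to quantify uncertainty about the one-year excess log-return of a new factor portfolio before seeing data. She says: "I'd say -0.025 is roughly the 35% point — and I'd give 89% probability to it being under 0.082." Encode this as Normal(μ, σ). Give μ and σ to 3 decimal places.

μ = 0.001, σ = 0.066

The p-quantile of Normal(μ,σ) is μ + z_p·σ, with z_{0.35} = -0.3853 and z_{0.89} = 1.227.
Eliminate σ: μ = (z₂·x₁ − z₁·x₂)/(z₂ − z₁) = (1.227·-0.025 − (-0.3853)·0.082)/1.612 = 0.001.
Then σ = (x₂ − x₁)/(z₂ − z₁) = (0.082 − -0.025)/1.612 = 0.066.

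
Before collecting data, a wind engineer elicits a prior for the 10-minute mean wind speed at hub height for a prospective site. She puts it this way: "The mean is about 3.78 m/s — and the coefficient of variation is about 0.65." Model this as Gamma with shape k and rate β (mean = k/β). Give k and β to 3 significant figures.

For Gamma(k, rate β): mean = k/β, variance = k/β², so CV = 1/√k.
CV = 0.65, hence k = 1/CV² = 2.37.
Then β = k/mean = 2.37/3.78 = 0.626.

k ≈ 2.37, β ≈ 0.626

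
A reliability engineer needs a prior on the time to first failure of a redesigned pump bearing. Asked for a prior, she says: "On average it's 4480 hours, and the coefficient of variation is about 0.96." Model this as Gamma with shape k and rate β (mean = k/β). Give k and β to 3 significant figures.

For Gamma(k, rate β): mean = k/β, variance = k/β², so CV = 1/√k.
CV = 0.96, hence k = 1/CV² = 1.09.
Then β = k/mean = 1.09/4480 = 0.000242.

k ≈ 1.09, β ≈ 0.000242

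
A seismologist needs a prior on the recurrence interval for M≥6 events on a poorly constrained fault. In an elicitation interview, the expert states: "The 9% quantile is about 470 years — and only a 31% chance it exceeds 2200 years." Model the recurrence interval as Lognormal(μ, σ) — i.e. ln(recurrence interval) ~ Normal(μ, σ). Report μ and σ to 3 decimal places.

If T ~ Lognormal(μ,σ) then ln T ~ Normal(μ,σ), so the p-quantile of ln T is μ + z_p·σ.
ln(470) = 6.153 and ln(2200) = 7.696; z_{0.09} = -1.341, z_{0.69} = 0.4959.
σ = (7.696 − 6.153)/(0.4959 − (-1.341)) = 0.840.
μ = 6.153 − (-1.341)·0.840 = 7.280.

μ ≈ 7.280, σ ≈ 0.840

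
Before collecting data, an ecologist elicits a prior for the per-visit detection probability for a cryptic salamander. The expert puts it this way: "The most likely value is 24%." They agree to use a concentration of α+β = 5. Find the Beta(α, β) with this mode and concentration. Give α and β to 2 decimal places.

For α,β > 1 the Beta mode is (α−1)/(α+β−2). With α+β = 5, the mode is (α−1)/3.
Set (α−1)/3 = 0.24 → α = 1 + 0.24·3 = 1.72.
β = 5 − α = 3.28.

α = 1.72, β = 3.28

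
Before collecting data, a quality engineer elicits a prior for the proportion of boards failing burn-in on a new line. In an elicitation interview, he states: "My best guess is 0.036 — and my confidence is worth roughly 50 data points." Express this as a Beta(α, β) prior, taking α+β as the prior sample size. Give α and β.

α = 1.8, β = 48.2

Under the effective-sample-size interpretation, Beta(α, β) has prior mean α/(α+β) and prior sample size α+β.
So α+β = 50 and α/(α+β) = 0.036, giving α = 0.036·50 = 1.8 and β = 50 − 1.8 = 48.2.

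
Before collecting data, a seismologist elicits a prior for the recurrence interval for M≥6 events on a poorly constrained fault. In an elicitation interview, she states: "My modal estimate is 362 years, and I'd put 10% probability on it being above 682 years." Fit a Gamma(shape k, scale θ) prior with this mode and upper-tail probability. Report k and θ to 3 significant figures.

Gamma(k,θ) with k>1 has mode (k−1)θ, so θ = 362/(k−1).
Need P(X < 682) = 0.9 with θ tied to k this way. Start at k = 2, θ = 362: P(X<682) ≈ 0.562.
Too low — raise k to concentrate. Iterating converges to k ≈ 5.76.
Then θ = 362/(5.76−1) ≈ 76.

k ≈ 5.76, θ ≈ 76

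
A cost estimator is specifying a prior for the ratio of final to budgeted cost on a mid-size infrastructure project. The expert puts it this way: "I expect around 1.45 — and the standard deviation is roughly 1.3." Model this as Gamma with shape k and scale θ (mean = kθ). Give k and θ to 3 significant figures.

For Gamma(k, scale θ): mean = kθ, variance = kθ², so CV = 1/√k.
CV = SD/mean = 1.3/1.45 = 0.8966, hence k = 1/CV² = 1.24.
Then θ = mean/k = 1.45/1.24 = 1.17.

k ≈ 1.24, θ ≈ 1.17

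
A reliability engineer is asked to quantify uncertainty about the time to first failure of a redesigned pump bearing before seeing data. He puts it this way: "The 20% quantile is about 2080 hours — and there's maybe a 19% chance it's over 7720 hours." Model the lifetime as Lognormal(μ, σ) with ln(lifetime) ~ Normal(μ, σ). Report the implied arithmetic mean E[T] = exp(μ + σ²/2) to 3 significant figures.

E[T] ≈ 5290 hours

If T ~ Lognormal(μ,σ) then ln T ~ Normal(μ,σ), so the p-quantile of ln T is μ + z_p·σ.
ln(2080) = 7.64 and ln(7720) = 8.952; z_{0.2} = -0.8416, z_{0.81} = 0.8779.
σ = (8.952 − 7.64)/(0.8779 − (-0.8416)) = 0.763.
μ = 7.64 − (-0.8416)·0.763 = 8.282.
E[T] = exp(μ + σ²/2) = exp(8.282 + 0.2908) = 5290 hours.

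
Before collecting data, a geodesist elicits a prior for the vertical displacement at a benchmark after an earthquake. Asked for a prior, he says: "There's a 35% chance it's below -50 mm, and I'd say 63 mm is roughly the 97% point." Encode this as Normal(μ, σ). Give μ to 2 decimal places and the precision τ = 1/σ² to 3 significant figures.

μ = -30.79, τ = 0.000402

For Normal(μ,σ), the p-quantile is μ + z_p·σ. Here z_{0.35} = -0.3853, z_{0.97} = 1.881.
So -50 = μ − 0.3853σ and 63 = μ + 1.881σ.
Subtracting: σ = (63 − -50)/(1.881 − (-0.3853)) = 49.87.
Then μ = -50 − (-0.3853)·49.87 = -30.79.
Precision τ = 1/σ² = 1/49.87² = 0.000402.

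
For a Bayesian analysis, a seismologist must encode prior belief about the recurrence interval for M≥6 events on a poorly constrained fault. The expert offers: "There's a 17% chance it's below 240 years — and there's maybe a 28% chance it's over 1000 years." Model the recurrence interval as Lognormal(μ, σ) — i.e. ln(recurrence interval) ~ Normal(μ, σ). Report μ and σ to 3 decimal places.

If T ~ Lognormal(μ,σ) then ln T ~ Normal(μ,σ), so the p-quantile of ln T is μ + z_p·σ.
ln(240) = 5.481 and ln(1000) = 6.908; z_{0.17} = -0.9542, z_{0.72} = 0.5828.
σ = (6.908 − 5.481)/(0.5828 − (-0.9542)) = 0.929.
μ = 5.481 − (-0.9542)·0.929 = 6.367.

μ ≈ 6.367, σ ≈ 0.929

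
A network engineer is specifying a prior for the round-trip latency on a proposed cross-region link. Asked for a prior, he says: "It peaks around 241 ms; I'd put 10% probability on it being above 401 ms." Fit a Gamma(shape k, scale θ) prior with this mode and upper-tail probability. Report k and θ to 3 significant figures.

k ≈ 8.28, θ ≈ 33.1

Gamma(k,θ) with k>1 has mode (k−1)θ, so θ = 241/(k−1).
Need P(X < 401) = 0.9 with θ tied to k this way. Start at k = 2, θ = 241: P(X<401) ≈ 0.495.
Too low — raise k to concentrate. Iterating converges to k ≈ 8.28.
Then θ = 241/(8.28−1) ≈ 33.1.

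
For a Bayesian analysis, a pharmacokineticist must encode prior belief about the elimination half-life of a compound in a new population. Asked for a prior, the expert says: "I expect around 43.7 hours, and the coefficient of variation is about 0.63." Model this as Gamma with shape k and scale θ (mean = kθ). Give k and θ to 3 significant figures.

For Gamma(k, scale θ): mean = kθ, variance = kθ², so CV = 1/√k.
CV = 0.63, hence k = 1/CV² = 2.52.
Then θ = mean/k = 43.7/2.52 = 17.3.

k ≈ 2.52, θ ≈ 17.3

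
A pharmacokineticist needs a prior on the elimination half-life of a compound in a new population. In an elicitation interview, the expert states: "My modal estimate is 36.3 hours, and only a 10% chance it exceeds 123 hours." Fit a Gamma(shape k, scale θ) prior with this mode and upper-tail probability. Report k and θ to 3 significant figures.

k ≈ 2.26, θ ≈ 28.8

Gamma(k,θ) with k>1 has mode (k−1)θ, so θ = 36.3/(k−1).
Need P(X < 123) = 0.9 with θ tied to k this way. Start at k = 2, θ = 36.3: P(X<123) ≈ 0.852.
Too low — raise k to concentrate. Iterating converges to k ≈ 2.26.
Then θ = 36.3/(2.26−1) ≈ 28.8.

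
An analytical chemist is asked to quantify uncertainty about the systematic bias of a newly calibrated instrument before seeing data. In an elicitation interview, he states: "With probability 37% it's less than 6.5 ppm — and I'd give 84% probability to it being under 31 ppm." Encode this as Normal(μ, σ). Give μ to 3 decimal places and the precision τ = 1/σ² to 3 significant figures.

For Normal(μ,σ), the p-quantile is μ + z_p·σ. Here z_{0.37} = -0.3319, z_{0.84} = 0.9945.
So 6.5 = μ − 0.3319σ and 31 = μ + 0.9945σ.
Subtracting: σ = (31 − 6.5)/(0.9945 − (-0.3319)) = 18.472.
Then μ = 6.5 − (-0.3319)·18.472 = 12.630.
Precision τ = 1/σ² = 1/18.47² = 0.00293.

μ = 12.630, τ = 0.00293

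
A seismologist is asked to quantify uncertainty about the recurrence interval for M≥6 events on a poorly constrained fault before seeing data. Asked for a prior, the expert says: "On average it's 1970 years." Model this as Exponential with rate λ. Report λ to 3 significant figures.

λ ≈ 0.000508

Exponential mean = 1/λ, so λ = 1/1970.0 = 0.000508.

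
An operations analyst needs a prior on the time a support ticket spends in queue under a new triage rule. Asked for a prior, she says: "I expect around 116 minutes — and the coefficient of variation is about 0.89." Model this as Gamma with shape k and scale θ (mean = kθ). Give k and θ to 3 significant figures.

For Gamma(k, scale θ): mean = kθ, variance = kθ², so CV = 1/√k.
CV = 0.89, hence k = 1/CV² = 1.26.
Then θ = mean/k = 116/1.26 = 91.9.

k ≈ 1.26, θ ≈ 91.9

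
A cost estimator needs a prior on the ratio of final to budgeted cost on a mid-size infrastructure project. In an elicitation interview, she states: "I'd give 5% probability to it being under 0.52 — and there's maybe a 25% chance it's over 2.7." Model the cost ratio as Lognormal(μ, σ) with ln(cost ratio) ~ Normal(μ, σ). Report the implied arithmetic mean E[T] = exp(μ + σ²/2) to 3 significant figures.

E[T] ≈ 2.15

If T ~ Lognormal(μ,σ) then ln T ~ Normal(μ,σ), so the p-quantile of ln T is μ + z_p·σ.
ln(0.52) = -0.6539 and ln(2.7) = 0.9933; z_{0.05} = -1.645, z_{0.75} = 0.6745.
σ = (0.9933 − -0.6539)/(0.6745 − (-1.645)) = 0.710.
μ = -0.6539 − (-1.645)·0.710 = 0.514.
E[T] = exp(μ + σ²/2) = exp(0.514 + 0.2522) = 2.15.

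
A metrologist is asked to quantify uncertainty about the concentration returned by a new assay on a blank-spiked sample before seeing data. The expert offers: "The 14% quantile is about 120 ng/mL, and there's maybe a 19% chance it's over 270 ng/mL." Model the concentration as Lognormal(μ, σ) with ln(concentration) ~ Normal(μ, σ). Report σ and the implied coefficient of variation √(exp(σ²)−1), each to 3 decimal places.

σ ≈ 0.414, CV ≈ 0.433

If T ~ Lognormal(μ,σ) then ln T ~ Normal(μ,σ), so the p-quantile of ln T is μ + z_p·σ.
ln(120) = 4.787 and ln(270) = 5.598; z_{0.14} = -1.08, z_{0.81} = 0.8779.
σ = (5.598 − 4.787)/(0.8779 − (-1.08)) = 0.414.
μ = 4.787 − (-1.08)·0.414 = 5.235.
CV = √(exp(σ²)−1) = √(exp(0.1715)−1) = 0.433.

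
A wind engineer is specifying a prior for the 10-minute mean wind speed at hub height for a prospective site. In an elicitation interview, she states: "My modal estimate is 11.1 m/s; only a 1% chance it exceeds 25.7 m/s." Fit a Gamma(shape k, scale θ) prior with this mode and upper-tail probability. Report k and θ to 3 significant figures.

Gamma(k,θ) with k>1 has mode (k−1)θ, so θ = 11.1/(k−1).
Need P(X < 25.7) = 0.99 with θ tied to k this way. Start at k = 2, θ = 11.1: P(X<25.7) ≈ 0.673.
Too low — raise k to concentrate. Iterating converges to k ≈ 7.77.
Then θ = 11.1/(7.77−1) ≈ 1.64.

k ≈ 7.77, θ ≈ 1.64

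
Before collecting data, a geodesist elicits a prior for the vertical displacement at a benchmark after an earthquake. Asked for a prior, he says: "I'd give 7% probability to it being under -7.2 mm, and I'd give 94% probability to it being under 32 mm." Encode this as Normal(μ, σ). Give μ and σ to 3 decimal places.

μ = 11.889, σ = 12.935

The p-quantile of Normal(μ,σ) is μ + z_p·σ, with z_{0.07} = -1.476 and z_{0.94} = 1.555.
Eliminate σ: μ = (z₂·x₁ − z₁·x₂)/(z₂ − z₁) = (1.555·-7.2 − (-1.476)·32)/3.031 = 11.889.
Then σ = (x₂ − x₁)/(z₂ − z₁) = (32 − -7.2)/3.031 = 12.935.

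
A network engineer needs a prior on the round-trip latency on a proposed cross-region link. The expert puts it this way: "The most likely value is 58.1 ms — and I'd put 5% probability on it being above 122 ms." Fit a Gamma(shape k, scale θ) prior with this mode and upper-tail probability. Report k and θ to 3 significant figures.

k ≈ 6.02, θ ≈ 11.6

Gamma(k,θ) with k>1 has mode (k−1)θ, so θ = 58.1/(k−1).
Need P(X < 122) = 0.95 with θ tied to k this way. Start at k = 2, θ = 58.1: P(X<122) ≈ 0.620.
Too low — raise k to concentrate. Iterating converges to k ≈ 6.02.
Then θ = 58.1/(6.02−1) ≈ 11.6.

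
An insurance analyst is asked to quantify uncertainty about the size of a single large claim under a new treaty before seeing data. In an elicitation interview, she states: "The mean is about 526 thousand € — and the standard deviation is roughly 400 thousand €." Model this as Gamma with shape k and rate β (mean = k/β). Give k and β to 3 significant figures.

k ≈ 1.73, β ≈ 0.00329

For Gamma(k, rate β): mean = k/β, variance = k/β², so CV = 1/√k.
CV = SD/mean = 400/526 = 0.7605, hence k = 1/CV² = 1.73.
Then β = k/mean = 1.73/526 = 0.00329.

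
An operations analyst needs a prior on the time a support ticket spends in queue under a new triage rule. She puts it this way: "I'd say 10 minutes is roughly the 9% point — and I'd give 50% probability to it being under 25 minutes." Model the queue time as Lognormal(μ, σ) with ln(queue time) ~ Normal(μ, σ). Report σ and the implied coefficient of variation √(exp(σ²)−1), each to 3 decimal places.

If T ~ Lognormal(μ,σ) then ln T ~ Normal(μ,σ), so the p-quantile of ln T is μ + z_p·σ.
ln(10) = 2.303 and ln(25) = 3.219; z_{0.09} = -1.341, z_{0.5} = 0.
σ = (3.219 − 2.303)/(0 − (-1.341)) = 0.683.
μ = 2.303 − (-1.341)·0.683 = 3.219.
CV = √(exp(σ²)−1) = √(exp(0.4671)−1) = 0.772.

σ ≈ 0.683, CV ≈ 0.772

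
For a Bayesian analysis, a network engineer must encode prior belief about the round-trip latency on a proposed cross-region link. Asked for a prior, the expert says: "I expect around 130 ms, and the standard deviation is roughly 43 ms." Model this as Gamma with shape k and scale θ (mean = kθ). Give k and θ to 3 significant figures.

For Gamma(k, scale θ): mean = kθ, variance = kθ², so CV = 1/√k.
CV = SD/mean = 43/130 = 0.3308, hence k = 1/CV² = 9.14.
Then θ = mean/k = 130/9.14 = 14.2.

k ≈ 9.14, θ ≈ 14.2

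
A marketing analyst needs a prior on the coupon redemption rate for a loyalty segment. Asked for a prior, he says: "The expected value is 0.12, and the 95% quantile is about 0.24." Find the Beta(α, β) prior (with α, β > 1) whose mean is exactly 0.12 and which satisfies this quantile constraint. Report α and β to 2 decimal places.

With mean 0.12 fixed, write α = 0.12s, β = 0.88s where s = α+β.
Need P(θ < 0.24) = 0.95 under Beta(0.12s, 0.88s). Normal approximation: (q−m)/√(m(1−m)/s) ≈ z_{0.95} = 1.64, so s ≈ 0.12·0.88·(1.64)²/(0.24−0.12)² = 19.8.
At s = 19.8: P(θ<0.24) ≈ 0.933. Adjusting to match 0.95 gives s ≈ 24.92.
So α = 0.12·24.92 ≈ 2.99, β = 0.88·24.92 ≈ 21.93.

α ≈ 2.99, β ≈ 21.93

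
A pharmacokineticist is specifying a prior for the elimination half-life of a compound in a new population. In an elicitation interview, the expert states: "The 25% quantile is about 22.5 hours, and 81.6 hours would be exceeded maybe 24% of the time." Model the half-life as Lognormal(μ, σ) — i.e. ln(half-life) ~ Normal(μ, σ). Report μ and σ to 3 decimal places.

μ ≈ 3.743, σ ≈ 0.933

If T ~ Lognormal(μ,σ) then ln T ~ Normal(μ,σ), so the p-quantile of ln T is μ + z_p·σ.
ln(22.5) = 3.114 and ln(81.6) = 4.402; z_{0.25} = -0.6745, z_{0.76} = 0.7063.
σ = (4.402 − 3.114)/(0.7063 − (-0.6745)) = 0.933.
μ = 3.114 − (-0.6745)·0.933 = 3.743.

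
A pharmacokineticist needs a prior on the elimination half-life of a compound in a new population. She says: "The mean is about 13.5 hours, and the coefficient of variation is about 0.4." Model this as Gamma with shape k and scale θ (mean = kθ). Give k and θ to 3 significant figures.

For Gamma(k, scale θ): mean = kθ, variance = kθ², so CV = 1/√k.
CV = 0.4, hence k = 1/CV² = 6.25.
Then θ = mean/k = 13.5/6.25 = 2.16.

k ≈ 6.25, θ ≈ 2.16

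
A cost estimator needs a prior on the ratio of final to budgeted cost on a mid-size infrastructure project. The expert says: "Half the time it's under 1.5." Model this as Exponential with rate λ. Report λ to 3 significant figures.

Exponential median = ln 2 / λ, so λ = ln 2 / 1.5 = 0.462.

λ ≈ 0.462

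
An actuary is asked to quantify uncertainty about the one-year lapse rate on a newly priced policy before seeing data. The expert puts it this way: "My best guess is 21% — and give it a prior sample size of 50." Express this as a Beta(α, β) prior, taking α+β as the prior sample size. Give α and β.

Under the effective-sample-size interpretation, Beta(α, β) has prior mean α/(α+β) and prior sample size α+β.
So α+β = 50 and α/(α+β) = 0.21, giving α = 0.21·50 = 10.5 and β = 50 − 10.5 = 39.5.

α = 10.5, β = 39.5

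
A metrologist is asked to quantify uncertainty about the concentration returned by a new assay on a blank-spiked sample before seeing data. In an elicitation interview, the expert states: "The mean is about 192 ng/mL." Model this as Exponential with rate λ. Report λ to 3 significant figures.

Exponential mean = 1/λ, so λ = 1/192.0 = 0.00521.

λ ≈ 0.00521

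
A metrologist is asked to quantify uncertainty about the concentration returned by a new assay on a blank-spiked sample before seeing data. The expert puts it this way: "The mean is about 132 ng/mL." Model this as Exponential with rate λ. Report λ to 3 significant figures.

Exponential mean = 1/λ, so λ = 1/132.0 = 0.00758.

λ ≈ 0.00758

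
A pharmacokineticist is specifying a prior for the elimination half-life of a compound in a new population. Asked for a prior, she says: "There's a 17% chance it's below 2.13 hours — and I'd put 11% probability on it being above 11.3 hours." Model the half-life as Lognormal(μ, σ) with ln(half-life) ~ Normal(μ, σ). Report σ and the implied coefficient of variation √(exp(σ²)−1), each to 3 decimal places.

σ ≈ 0.765, CV ≈ 0.892

If T ~ Lognormal(μ,σ) then ln T ~ Normal(μ,σ), so the p-quantile of ln T is μ + z_p·σ.
ln(2.13) = 0.7561 and ln(11.3) = 2.425; z_{0.17} = -0.9542, z_{0.89} = 1.227.
σ = (2.425 − 0.7561)/(1.227 − (-0.9542)) = 0.765.
μ = 0.7561 − (-0.9542)·0.765 = 1.486.
CV = √(exp(σ²)−1) = √(exp(0.5855)−1) = 0.892.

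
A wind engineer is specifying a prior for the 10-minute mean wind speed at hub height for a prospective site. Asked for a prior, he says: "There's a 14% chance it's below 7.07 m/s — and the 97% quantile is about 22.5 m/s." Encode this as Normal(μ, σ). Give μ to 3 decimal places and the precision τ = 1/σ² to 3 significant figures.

The p-quantile of Normal(μ,σ) is μ + z_p·σ, with z_{0.14} = -1.08 and z_{0.97} = 1.881.
Eliminate σ: μ = (z₂·x₁ − z₁·x₂)/(z₂ − z₁) = (1.881·7.07 − (-1.08)·22.5)/2.961 = 12.699.
Then σ = (x₂ − x₁)/(z₂ − z₁) = (22.5 − 7.07)/2.961 = 5.211.
Precision τ = 1/σ² = 1/5.211² = 0.0368.

μ = 12.699, τ = 0.0368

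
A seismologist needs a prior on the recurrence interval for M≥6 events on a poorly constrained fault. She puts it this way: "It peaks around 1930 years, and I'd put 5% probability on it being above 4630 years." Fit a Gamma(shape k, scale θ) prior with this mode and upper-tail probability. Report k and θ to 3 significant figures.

k ≈ 4.56, θ ≈ 542

Gamma(k,θ) with k>1 has mode (k−1)θ, so θ = 1930/(k−1).
Need P(X < 4630) = 0.95 with θ tied to k this way. Start at k = 2, θ = 1930: P(X<4630) ≈ 0.691.
Too low — raise k to concentrate. Iterating converges to k ≈ 4.56.
Then θ = 1930/(4.56−1) ≈ 542.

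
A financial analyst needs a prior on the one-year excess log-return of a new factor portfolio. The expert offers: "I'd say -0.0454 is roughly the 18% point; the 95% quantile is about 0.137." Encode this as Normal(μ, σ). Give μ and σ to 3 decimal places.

μ = 0.020, σ = 0.071

For Normal(μ,σ), the p-quantile is μ + z_p·σ. Here z_{0.18} = -0.9154, z_{0.95} = 1.645.
So -0.0454 = μ − 0.9154σ and 0.137 = μ + 1.645σ.
Subtracting: σ = (0.137 − -0.0454)/(1.645 − (-0.9154)) = 0.071.
Then μ = -0.0454 − (-0.9154)·0.071 = 0.020.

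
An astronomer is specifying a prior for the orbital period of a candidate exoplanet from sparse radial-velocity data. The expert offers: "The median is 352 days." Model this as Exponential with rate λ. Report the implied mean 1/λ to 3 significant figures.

mean ≈ 508 days

Exponential median = ln 2 / λ, so λ = ln 2 / 352.0 = 0.00197.
Mean = 1/λ = 508 days.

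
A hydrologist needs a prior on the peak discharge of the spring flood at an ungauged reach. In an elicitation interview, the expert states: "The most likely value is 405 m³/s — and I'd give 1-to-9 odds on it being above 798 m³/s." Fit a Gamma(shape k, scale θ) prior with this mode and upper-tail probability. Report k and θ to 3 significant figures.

Gamma(k,θ) with k>1 has mode (k−1)θ, so θ = 405/(k−1).
Need P(X < 798) = 0.9 with θ tied to k this way. Start at k = 2, θ = 405: P(X<798) ≈ 0.586.
Too low — raise k to concentrate. Iterating converges to k ≈ 5.17.
Then θ = 405/(5.17−1) ≈ 97.2.

k ≈ 5.17, θ ≈ 97.2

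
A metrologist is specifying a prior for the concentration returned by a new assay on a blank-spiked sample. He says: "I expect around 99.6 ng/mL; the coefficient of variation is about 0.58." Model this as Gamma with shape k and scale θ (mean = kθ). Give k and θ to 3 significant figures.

k ≈ 2.97, θ ≈ 33.5

For Gamma(k, scale θ): mean = kθ, variance = kθ², so CV = 1/√k.
CV = 0.58, hence k = 1/CV² = 2.97.
Then θ = mean/k = 99.6/2.97 = 33.5.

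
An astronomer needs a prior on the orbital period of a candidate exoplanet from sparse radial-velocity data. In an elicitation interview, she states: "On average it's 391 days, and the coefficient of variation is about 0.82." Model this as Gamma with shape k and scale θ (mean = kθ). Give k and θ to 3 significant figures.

k ≈ 1.49, θ ≈ 263

For Gamma(k, scale θ): mean = kθ, variance = kθ², so CV = 1/√k.
CV = 0.82, hence k = 1/CV² = 1.49.
Then θ = mean/k = 391/1.49 = 263.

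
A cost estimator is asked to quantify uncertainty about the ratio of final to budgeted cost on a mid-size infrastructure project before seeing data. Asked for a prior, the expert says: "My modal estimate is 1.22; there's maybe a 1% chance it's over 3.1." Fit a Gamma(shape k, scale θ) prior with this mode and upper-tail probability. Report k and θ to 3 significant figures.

k ≈ 6.38, θ ≈ 0.227

Gamma(k,θ) with k>1 has mode (k−1)θ, so θ = 1.22/(k−1).
Need P(X < 3.1) = 0.99 with θ tied to k this way. Start at k = 2, θ = 1.22: P(X<3.1) ≈ 0.721.
Too low — raise k to concentrate. Iterating converges to k ≈ 6.38.
Then θ = 1.22/(6.38−1) ≈ 0.227.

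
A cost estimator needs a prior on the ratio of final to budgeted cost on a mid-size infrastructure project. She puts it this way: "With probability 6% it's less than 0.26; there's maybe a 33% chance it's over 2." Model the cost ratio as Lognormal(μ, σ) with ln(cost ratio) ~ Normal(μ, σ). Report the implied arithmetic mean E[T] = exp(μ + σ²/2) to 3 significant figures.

E[T] ≈ 2.15

If T ~ Lognormal(μ,σ) then ln T ~ Normal(μ,σ), so the p-quantile of ln T is μ + z_p·σ.
ln(0.26) = -1.347 and ln(2) = 0.6931; z_{0.06} = -1.555, z_{0.67} = 0.4399.
σ = (0.6931 − -1.347)/(0.4399 − (-1.555)) = 1.023.
μ = -1.347 − (-1.555)·1.023 = 0.243.
E[T] = exp(μ + σ²/2) = exp(0.243 + 0.5231) = 2.15.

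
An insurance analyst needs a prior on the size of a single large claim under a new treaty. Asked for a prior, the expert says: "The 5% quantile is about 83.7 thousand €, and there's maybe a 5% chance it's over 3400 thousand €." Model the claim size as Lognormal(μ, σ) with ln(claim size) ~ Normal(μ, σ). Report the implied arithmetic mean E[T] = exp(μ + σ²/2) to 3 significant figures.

If T ~ Lognormal(μ,σ) then ln T ~ Normal(μ,σ), so the p-quantile of ln T is μ + z_p·σ.
ln(83.7) = 4.427 and ln(3400) = 8.132; z_{0.05} = -1.645, z_{0.95} = 1.645.
σ = (8.132 − 4.427)/(1.645 − (-1.645)) = 1.126.
μ = 4.427 − (-1.645)·1.126 = 6.279.
E[T] = exp(μ + σ²/2) = exp(6.279 + 0.6340) = 1010 thousand €.

E[T] ≈ 1010 thousand €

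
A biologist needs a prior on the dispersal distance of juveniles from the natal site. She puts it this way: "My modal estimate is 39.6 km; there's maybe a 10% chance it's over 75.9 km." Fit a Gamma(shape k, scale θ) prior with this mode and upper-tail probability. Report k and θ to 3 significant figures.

k ≈ 5.52, θ ≈ 8.76

Gamma(k,θ) with k>1 has mode (k−1)θ, so θ = 39.6/(k−1).
Need P(X < 75.9) = 0.9 with θ tied to k this way. Start at k = 2, θ = 39.6: P(X<75.9) ≈ 0.571.
Too low — raise k to concentrate. Iterating converges to k ≈ 5.52.
Then θ = 39.6/(5.52−1) ≈ 8.76.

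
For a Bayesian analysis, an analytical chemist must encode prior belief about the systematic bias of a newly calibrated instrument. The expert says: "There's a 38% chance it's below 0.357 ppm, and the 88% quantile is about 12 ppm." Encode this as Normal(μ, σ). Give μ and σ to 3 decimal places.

μ = 2.759, σ = 7.864

The p-quantile of Normal(μ,σ) is μ + z_p·σ, with z_{0.38} = -0.3055 and z_{0.88} = 1.175.
Eliminate σ: μ = (z₂·x₁ − z₁·x₂)/(z₂ − z₁) = (1.175·0.357 − (-0.3055)·12)/1.48 = 2.759.
Then σ = (x₂ − x₁)/(z₂ − z₁) = (12 − 0.357)/1.48 = 7.864.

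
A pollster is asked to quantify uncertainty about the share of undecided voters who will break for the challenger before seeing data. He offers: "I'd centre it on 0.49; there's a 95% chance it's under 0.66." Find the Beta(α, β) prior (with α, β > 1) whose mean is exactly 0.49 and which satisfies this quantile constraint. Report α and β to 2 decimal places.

With mean 0.49 fixed, write α = 0.49s, β = 0.51s where s = α+β.
Need P(θ < 0.66) = 0.95 under Beta(0.49s, 0.51s). Normal approximation: (q−m)/√(m(1−m)/s) ≈ z_{0.95} = 1.64, so s ≈ 0.49·0.51·(1.64)²/(0.66−0.49)² = 23.4.
At s = 23.4: P(θ<0.66) ≈ 0.953. Adjusting to match 0.95 gives s ≈ 22.65.
So α = 0.49·22.65 ≈ 11.10, β = 0.51·22.65 ≈ 11.55.

α ≈ 11.10, β ≈ 11.55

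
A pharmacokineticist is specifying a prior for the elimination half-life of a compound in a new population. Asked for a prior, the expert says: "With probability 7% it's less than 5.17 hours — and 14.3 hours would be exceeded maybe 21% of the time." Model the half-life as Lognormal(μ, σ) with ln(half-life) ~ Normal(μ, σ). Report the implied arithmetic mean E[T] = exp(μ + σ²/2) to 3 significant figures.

If T ~ Lognormal(μ,σ) then ln T ~ Normal(μ,σ), so the p-quantile of ln T is μ + z_p·σ.
ln(5.17) = 1.643 and ln(14.3) = 2.66; z_{0.07} = -1.476, z_{0.79} = 0.8064.
σ = (2.66 − 1.643)/(0.8064 − (-1.476)) = 0.446.
μ = 1.643 − (-1.476)·0.446 = 2.301.
E[T] = exp(μ + σ²/2) = exp(2.301 + 0.0994) = 11 hours.

E[T] ≈ 11 hours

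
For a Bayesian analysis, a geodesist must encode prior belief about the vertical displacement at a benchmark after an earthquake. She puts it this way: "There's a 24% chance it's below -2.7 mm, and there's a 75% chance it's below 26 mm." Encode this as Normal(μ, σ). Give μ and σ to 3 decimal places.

The p-quantile of Normal(μ,σ) is μ + z_p·σ, with z_{0.24} = -0.7063 and z_{0.75} = 0.6745.
Eliminate σ: μ = (z₂·x₁ − z₁·x₂)/(z₂ − z₁) = (0.6745·-2.7 − (-0.7063)·26)/1.381 = 11.981.
Then σ = (x₂ − x₁)/(z₂ − z₁) = (26 − -2.7)/1.381 = 20.785.

μ = 11.981, σ = 20.785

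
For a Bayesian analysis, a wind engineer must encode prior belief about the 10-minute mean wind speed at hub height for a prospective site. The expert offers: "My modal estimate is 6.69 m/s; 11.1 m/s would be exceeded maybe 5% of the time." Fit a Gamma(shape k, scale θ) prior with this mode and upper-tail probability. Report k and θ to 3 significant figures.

Gamma(k,θ) with k>1 has mode (k−1)θ, so θ = 6.69/(k−1).
Need P(X < 11.1) = 0.95 with θ tied to k this way. Start at k = 2, θ = 6.69: P(X<11.1) ≈ 0.494.
Too low — raise k to concentrate. Iterating converges to k ≈ 11.9.
Then θ = 6.69/(11.9−1) ≈ 0.614.

k ≈ 11.9, θ ≈ 0.614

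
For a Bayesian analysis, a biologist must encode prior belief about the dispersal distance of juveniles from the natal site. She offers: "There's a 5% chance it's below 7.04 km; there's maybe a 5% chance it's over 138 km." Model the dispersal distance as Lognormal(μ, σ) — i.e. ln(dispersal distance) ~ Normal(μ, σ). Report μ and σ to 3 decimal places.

μ ≈ 3.439, σ ≈ 0.905

If T ~ Lognormal(μ,σ) then ln T ~ Normal(μ,σ), so the p-quantile of ln T is μ + z_p·σ.
ln(7.04) = 1.952 and ln(138) = 4.927; z_{0.05} = -1.645, z_{0.95} = 1.645.
σ = (4.927 − 1.952)/(1.645 − (-1.645)) = 0.905.
μ = 1.952 − (-1.645)·0.905 = 3.439.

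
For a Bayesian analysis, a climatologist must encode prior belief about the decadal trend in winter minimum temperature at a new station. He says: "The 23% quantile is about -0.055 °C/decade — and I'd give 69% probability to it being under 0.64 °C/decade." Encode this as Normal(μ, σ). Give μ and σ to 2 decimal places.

For Normal(μ,σ), the p-quantile is μ + z_p·σ. Here z_{0.23} = -0.7388, z_{0.69} = 0.4959.
So -0.055 = μ − 0.7388σ and 0.64 = μ + 0.4959σ.
Subtracting: σ = (0.64 − -0.055)/(0.4959 − (-0.7388)) = 0.56.
Then μ = -0.055 − (-0.7388)·0.56 = 0.36.

μ = 0.36, σ = 0.56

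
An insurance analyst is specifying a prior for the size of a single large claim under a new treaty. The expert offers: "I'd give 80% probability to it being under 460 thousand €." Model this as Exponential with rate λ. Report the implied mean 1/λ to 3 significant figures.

P(T < 460.0) = 1 − e^(−λ·460.0) = 0.8, so λ = −ln(1−0.8)/460.0 = −ln(0.2)/460.0 = 0.0035.
Mean = 1/λ = 286 thousand €.

mean ≈ 286 thousand €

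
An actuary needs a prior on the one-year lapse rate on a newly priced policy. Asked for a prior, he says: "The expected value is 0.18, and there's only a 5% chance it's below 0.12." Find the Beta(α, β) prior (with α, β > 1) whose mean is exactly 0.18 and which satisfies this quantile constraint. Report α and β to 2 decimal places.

α ≈ 17.40, β ≈ 79.25

With mean 0.18 fixed, write α = 0.18s, β = 0.82s where s = α+β.
Need P(θ < 0.12) = 0.05 under Beta(0.18s, 0.82s). Normal approximation: (q−m)/√(m(1−m)/s) ≈ z_{0.05} = -1.64, so s ≈ 0.18·0.82·(-1.64)²/(0.12−0.18)² = 110.9.
At s = 110.9: P(θ<0.12) ≈ 0.038. Adjusting to match 0.05 gives s ≈ 96.64.
So α = 0.18·96.64 ≈ 17.40, β = 0.82·96.64 ≈ 79.25.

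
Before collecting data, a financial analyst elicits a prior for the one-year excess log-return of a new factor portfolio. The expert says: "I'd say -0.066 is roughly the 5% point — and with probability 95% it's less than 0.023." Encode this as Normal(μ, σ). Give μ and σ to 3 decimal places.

The p-quantile of Normal(μ,σ) is μ + z_p·σ, with z_{0.05} = -1.645 and z_{0.95} = 1.645.
Eliminate σ: μ = (z₂·x₁ − z₁·x₂)/(z₂ − z₁) = (1.645·-0.066 − (-1.645)·0.023)/3.29 = -0.021.
Then σ = (x₂ − x₁)/(z₂ − z₁) = (0.023 − -0.066)/3.29 = 0.027.

μ = -0.021, σ = 0.027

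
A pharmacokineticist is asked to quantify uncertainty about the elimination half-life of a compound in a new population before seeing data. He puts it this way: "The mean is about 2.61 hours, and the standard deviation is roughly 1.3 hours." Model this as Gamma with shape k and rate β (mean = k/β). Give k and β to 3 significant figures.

k ≈ 4.03, β ≈ 1.54

For Gamma(k, rate β): mean = k/β, variance = k/β², so CV = 1/√k.
CV = SD/mean = 1.3/2.61 = 0.4981, hence k = 1/CV² = 4.03.
Then β = k/mean = 4.03/2.61 = 1.54.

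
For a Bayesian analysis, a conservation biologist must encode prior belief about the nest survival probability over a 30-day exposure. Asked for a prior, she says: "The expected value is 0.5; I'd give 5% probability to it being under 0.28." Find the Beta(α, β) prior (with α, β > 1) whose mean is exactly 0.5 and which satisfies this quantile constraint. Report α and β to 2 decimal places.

With mean 0.5 fixed, write α = 0.5s, β = 0.5s where s = α+β.
Need P(θ < 0.28) = 0.05 under Beta(0.5s, 0.5s). Normal approximation: (q−m)/√(m(1−m)/s) ≈ z_{0.05} = -1.64, so s ≈ 0.5·0.5·(-1.64)²/(0.28−0.5)² = 14.0.
At s = 14.0: P(θ<0.28) ≈ 0.044. Adjusting to match 0.05 gives s ≈ 13.05.
So α = 0.5·13.05 ≈ 6.53, β = 0.5·13.05 ≈ 6.53.

α ≈ 6.53, β ≈ 6.53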